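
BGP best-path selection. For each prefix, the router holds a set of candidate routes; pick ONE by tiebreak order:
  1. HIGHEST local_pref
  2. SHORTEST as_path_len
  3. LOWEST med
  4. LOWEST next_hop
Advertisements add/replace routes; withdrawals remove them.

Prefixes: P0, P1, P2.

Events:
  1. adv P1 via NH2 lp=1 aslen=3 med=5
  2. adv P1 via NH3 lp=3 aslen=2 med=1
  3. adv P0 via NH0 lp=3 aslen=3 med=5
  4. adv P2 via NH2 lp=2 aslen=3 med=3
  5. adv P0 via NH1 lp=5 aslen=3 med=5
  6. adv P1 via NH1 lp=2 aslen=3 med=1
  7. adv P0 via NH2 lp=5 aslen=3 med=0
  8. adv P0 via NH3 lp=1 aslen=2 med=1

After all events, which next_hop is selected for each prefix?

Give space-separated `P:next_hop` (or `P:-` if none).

Op 1: best P0=- P1=NH2 P2=-
Op 2: best P0=- P1=NH3 P2=-
Op 3: best P0=NH0 P1=NH3 P2=-
Op 4: best P0=NH0 P1=NH3 P2=NH2
Op 5: best P0=NH1 P1=NH3 P2=NH2
Op 6: best P0=NH1 P1=NH3 P2=NH2
Op 7: best P0=NH2 P1=NH3 P2=NH2
Op 8: best P0=NH2 P1=NH3 P2=NH2

Answer: P0:NH2 P1:NH3 P2:NH2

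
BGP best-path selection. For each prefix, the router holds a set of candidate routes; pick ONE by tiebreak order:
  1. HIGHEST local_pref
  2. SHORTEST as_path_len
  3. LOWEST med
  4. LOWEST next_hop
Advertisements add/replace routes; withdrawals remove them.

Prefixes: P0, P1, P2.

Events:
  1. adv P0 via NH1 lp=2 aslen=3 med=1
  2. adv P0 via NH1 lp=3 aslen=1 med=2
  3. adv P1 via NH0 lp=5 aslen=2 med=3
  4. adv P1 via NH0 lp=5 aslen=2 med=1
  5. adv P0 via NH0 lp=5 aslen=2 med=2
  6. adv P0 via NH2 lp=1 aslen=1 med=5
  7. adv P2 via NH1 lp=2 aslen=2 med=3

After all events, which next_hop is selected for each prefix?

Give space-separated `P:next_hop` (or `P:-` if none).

Answer: P0:NH0 P1:NH0 P2:NH1

Derivation:
Op 1: best P0=NH1 P1=- P2=-
Op 2: best P0=NH1 P1=- P2=-
Op 3: best P0=NH1 P1=NH0 P2=-
Op 4: best P0=NH1 P1=NH0 P2=-
Op 5: best P0=NH0 P1=NH0 P2=-
Op 6: best P0=NH0 P1=NH0 P2=-
Op 7: best P0=NH0 P1=NH0 P2=NH1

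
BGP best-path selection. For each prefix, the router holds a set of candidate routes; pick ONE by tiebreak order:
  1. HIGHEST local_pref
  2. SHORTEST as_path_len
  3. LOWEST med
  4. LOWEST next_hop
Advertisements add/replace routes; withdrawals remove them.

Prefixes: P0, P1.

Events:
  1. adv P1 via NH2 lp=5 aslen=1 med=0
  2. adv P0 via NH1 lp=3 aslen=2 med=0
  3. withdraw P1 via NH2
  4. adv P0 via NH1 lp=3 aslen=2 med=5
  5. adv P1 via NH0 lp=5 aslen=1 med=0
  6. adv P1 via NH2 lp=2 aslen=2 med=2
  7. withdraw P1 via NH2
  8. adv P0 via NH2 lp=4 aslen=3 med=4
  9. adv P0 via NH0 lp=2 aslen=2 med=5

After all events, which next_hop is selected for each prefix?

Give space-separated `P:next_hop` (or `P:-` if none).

Op 1: best P0=- P1=NH2
Op 2: best P0=NH1 P1=NH2
Op 3: best P0=NH1 P1=-
Op 4: best P0=NH1 P1=-
Op 5: best P0=NH1 P1=NH0
Op 6: best P0=NH1 P1=NH0
Op 7: best P0=NH1 P1=NH0
Op 8: best P0=NH2 P1=NH0
Op 9: best P0=NH2 P1=NH0

Answer: P0:NH2 P1:NH0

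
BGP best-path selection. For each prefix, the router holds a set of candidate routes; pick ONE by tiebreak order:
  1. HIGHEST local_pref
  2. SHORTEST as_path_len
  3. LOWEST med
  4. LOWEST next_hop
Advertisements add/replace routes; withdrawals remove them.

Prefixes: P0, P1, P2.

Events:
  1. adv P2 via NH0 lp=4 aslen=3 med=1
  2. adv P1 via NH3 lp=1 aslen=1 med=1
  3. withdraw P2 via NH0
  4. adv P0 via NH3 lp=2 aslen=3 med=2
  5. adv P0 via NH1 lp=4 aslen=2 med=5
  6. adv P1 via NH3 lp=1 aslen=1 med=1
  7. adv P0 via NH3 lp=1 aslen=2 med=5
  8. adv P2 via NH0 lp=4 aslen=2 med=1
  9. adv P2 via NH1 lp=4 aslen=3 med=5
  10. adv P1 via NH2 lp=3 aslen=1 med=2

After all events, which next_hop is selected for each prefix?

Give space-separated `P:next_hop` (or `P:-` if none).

Answer: P0:NH1 P1:NH2 P2:NH0

Derivation:
Op 1: best P0=- P1=- P2=NH0
Op 2: best P0=- P1=NH3 P2=NH0
Op 3: best P0=- P1=NH3 P2=-
Op 4: best P0=NH3 P1=NH3 P2=-
Op 5: best P0=NH1 P1=NH3 P2=-
Op 6: best P0=NH1 P1=NH3 P2=-
Op 7: best P0=NH1 P1=NH3 P2=-
Op 8: best P0=NH1 P1=NH3 P2=NH0
Op 9: best P0=NH1 P1=NH3 P2=NH0
Op 10: best P0=NH1 P1=NH2 P2=NH0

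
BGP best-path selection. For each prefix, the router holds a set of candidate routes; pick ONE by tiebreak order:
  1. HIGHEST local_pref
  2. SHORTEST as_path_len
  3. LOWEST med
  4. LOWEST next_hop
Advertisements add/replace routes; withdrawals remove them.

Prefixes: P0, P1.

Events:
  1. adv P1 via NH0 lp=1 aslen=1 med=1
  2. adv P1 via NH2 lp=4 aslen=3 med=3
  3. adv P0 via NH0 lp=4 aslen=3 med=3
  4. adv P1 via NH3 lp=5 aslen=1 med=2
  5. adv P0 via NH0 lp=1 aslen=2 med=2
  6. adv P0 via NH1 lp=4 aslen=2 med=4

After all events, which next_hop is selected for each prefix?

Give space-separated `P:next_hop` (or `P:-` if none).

Answer: P0:NH1 P1:NH3

Derivation:
Op 1: best P0=- P1=NH0
Op 2: best P0=- P1=NH2
Op 3: best P0=NH0 P1=NH2
Op 4: best P0=NH0 P1=NH3
Op 5: best P0=NH0 P1=NH3
Op 6: best P0=NH1 P1=NH3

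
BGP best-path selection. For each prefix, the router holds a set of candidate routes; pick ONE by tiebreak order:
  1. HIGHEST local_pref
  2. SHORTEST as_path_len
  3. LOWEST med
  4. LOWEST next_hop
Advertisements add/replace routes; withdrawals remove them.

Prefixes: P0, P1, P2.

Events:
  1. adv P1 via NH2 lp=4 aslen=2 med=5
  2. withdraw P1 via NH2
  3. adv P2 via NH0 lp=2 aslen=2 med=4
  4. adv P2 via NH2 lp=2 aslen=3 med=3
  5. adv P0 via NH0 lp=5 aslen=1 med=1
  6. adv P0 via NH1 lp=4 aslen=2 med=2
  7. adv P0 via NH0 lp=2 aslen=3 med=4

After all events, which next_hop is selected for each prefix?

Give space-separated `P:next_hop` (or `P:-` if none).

Op 1: best P0=- P1=NH2 P2=-
Op 2: best P0=- P1=- P2=-
Op 3: best P0=- P1=- P2=NH0
Op 4: best P0=- P1=- P2=NH0
Op 5: best P0=NH0 P1=- P2=NH0
Op 6: best P0=NH0 P1=- P2=NH0
Op 7: best P0=NH1 P1=- P2=NH0

Answer: P0:NH1 P1:- P2:NH0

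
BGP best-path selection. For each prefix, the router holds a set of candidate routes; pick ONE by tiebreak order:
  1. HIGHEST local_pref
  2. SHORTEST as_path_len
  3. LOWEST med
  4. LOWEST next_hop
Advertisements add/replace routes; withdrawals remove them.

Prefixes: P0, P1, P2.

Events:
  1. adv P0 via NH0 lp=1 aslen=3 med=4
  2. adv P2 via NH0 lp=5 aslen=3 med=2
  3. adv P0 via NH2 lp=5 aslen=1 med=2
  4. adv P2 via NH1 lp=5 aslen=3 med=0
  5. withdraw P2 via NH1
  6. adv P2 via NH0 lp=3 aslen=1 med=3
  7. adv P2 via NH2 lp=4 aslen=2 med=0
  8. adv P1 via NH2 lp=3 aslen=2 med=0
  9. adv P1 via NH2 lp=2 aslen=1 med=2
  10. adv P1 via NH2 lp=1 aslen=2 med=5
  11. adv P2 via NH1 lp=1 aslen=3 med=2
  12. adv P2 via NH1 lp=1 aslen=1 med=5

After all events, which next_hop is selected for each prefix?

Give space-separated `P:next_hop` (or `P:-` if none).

Op 1: best P0=NH0 P1=- P2=-
Op 2: best P0=NH0 P1=- P2=NH0
Op 3: best P0=NH2 P1=- P2=NH0
Op 4: best P0=NH2 P1=- P2=NH1
Op 5: best P0=NH2 P1=- P2=NH0
Op 6: best P0=NH2 P1=- P2=NH0
Op 7: best P0=NH2 P1=- P2=NH2
Op 8: best P0=NH2 P1=NH2 P2=NH2
Op 9: best P0=NH2 P1=NH2 P2=NH2
Op 10: best P0=NH2 P1=NH2 P2=NH2
Op 11: best P0=NH2 P1=NH2 P2=NH2
Op 12: best P0=NH2 P1=NH2 P2=NH2

Answer: P0:NH2 P1:NH2 P2:NH2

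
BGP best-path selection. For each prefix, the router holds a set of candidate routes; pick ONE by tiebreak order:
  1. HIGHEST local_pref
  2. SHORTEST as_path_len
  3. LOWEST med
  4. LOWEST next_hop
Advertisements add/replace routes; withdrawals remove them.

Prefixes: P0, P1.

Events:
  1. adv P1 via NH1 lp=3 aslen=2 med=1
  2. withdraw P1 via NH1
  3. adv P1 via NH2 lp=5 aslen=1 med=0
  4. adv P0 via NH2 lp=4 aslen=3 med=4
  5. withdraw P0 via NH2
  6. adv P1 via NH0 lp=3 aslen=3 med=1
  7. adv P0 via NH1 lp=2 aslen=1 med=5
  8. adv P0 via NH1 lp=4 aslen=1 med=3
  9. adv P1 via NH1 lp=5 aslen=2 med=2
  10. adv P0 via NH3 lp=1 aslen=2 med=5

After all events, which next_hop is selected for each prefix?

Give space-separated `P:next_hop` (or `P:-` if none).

Op 1: best P0=- P1=NH1
Op 2: best P0=- P1=-
Op 3: best P0=- P1=NH2
Op 4: best P0=NH2 P1=NH2
Op 5: best P0=- P1=NH2
Op 6: best P0=- P1=NH2
Op 7: best P0=NH1 P1=NH2
Op 8: best P0=NH1 P1=NH2
Op 9: best P0=NH1 P1=NH2
Op 10: best P0=NH1 P1=NH2

Answer: P0:NH1 P1:NH2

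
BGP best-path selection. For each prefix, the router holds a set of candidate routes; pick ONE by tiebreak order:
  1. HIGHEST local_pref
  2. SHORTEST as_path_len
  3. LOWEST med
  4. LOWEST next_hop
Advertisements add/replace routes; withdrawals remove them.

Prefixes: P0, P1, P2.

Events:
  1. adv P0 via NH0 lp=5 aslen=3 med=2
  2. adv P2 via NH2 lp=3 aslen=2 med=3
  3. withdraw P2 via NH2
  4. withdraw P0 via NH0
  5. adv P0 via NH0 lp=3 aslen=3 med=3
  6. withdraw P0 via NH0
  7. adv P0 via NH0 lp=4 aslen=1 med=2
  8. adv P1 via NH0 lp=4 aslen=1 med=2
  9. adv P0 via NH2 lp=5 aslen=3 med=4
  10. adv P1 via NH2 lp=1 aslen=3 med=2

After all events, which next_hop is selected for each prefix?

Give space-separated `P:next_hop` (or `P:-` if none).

Answer: P0:NH2 P1:NH0 P2:-

Derivation:
Op 1: best P0=NH0 P1=- P2=-
Op 2: best P0=NH0 P1=- P2=NH2
Op 3: best P0=NH0 P1=- P2=-
Op 4: best P0=- P1=- P2=-
Op 5: best P0=NH0 P1=- P2=-
Op 6: best P0=- P1=- P2=-
Op 7: best P0=NH0 P1=- P2=-
Op 8: best P0=NH0 P1=NH0 P2=-
Op 9: best P0=NH2 P1=NH0 P2=-
Op 10: best P0=NH2 P1=NH0 P2=-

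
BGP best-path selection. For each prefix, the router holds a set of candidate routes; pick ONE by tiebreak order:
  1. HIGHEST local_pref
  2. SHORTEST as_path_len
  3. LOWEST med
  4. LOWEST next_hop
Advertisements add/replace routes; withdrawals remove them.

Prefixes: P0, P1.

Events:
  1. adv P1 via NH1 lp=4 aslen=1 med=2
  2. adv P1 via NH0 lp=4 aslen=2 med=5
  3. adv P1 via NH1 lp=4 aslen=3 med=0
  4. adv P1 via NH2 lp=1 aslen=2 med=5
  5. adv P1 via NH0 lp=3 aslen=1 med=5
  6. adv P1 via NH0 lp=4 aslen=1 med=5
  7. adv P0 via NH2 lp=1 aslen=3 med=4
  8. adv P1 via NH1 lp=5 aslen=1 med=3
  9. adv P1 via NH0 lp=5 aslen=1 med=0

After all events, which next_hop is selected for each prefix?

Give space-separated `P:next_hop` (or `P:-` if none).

Op 1: best P0=- P1=NH1
Op 2: best P0=- P1=NH1
Op 3: best P0=- P1=NH0
Op 4: best P0=- P1=NH0
Op 5: best P0=- P1=NH1
Op 6: best P0=- P1=NH0
Op 7: best P0=NH2 P1=NH0
Op 8: best P0=NH2 P1=NH1
Op 9: best P0=NH2 P1=NH0

Answer: P0:NH2 P1:NH0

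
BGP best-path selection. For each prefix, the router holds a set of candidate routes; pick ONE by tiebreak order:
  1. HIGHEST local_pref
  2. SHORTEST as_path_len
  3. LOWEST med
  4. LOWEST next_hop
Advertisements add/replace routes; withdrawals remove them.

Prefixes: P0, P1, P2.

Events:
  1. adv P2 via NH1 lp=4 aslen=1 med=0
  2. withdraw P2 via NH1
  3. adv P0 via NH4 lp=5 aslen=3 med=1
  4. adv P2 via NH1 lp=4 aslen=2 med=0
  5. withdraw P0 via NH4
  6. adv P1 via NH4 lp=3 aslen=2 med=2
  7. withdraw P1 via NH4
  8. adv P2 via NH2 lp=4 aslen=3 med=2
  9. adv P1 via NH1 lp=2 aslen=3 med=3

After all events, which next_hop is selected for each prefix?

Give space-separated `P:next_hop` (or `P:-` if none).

Answer: P0:- P1:NH1 P2:NH1

Derivation:
Op 1: best P0=- P1=- P2=NH1
Op 2: best P0=- P1=- P2=-
Op 3: best P0=NH4 P1=- P2=-
Op 4: best P0=NH4 P1=- P2=NH1
Op 5: best P0=- P1=- P2=NH1
Op 6: best P0=- P1=NH4 P2=NH1
Op 7: best P0=- P1=- P2=NH1
Op 8: best P0=- P1=- P2=NH1
Op 9: best P0=- P1=NH1 P2=NH1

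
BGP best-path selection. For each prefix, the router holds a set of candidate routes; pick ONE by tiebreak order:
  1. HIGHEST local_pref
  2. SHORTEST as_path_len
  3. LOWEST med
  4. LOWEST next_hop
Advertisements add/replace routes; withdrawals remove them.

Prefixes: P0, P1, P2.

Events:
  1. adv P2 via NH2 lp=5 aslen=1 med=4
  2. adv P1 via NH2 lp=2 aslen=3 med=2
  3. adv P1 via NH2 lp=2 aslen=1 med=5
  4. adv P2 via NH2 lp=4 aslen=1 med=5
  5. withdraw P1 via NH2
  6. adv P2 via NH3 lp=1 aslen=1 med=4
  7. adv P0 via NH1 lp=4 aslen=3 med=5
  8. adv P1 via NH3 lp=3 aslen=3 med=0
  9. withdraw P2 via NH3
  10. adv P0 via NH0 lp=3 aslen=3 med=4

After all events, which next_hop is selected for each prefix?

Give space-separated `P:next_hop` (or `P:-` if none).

Answer: P0:NH1 P1:NH3 P2:NH2

Derivation:
Op 1: best P0=- P1=- P2=NH2
Op 2: best P0=- P1=NH2 P2=NH2
Op 3: best P0=- P1=NH2 P2=NH2
Op 4: best P0=- P1=NH2 P2=NH2
Op 5: best P0=- P1=- P2=NH2
Op 6: best P0=- P1=- P2=NH2
Op 7: best P0=NH1 P1=- P2=NH2
Op 8: best P0=NH1 P1=NH3 P2=NH2
Op 9: best P0=NH1 P1=NH3 P2=NH2
Op 10: best P0=NH1 P1=NH3 P2=NH2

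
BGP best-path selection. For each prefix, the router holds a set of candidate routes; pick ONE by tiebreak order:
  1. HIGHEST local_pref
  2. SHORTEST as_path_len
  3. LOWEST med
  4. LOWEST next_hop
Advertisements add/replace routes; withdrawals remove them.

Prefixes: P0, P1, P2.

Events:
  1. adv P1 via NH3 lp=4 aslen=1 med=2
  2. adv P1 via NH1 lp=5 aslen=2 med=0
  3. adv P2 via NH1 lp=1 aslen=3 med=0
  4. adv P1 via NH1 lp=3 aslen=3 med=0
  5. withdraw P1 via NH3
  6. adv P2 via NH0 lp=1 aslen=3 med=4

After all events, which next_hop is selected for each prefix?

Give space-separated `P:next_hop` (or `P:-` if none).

Op 1: best P0=- P1=NH3 P2=-
Op 2: best P0=- P1=NH1 P2=-
Op 3: best P0=- P1=NH1 P2=NH1
Op 4: best P0=- P1=NH3 P2=NH1
Op 5: best P0=- P1=NH1 P2=NH1
Op 6: best P0=- P1=NH1 P2=NH1

Answer: P0:- P1:NH1 P2:NH1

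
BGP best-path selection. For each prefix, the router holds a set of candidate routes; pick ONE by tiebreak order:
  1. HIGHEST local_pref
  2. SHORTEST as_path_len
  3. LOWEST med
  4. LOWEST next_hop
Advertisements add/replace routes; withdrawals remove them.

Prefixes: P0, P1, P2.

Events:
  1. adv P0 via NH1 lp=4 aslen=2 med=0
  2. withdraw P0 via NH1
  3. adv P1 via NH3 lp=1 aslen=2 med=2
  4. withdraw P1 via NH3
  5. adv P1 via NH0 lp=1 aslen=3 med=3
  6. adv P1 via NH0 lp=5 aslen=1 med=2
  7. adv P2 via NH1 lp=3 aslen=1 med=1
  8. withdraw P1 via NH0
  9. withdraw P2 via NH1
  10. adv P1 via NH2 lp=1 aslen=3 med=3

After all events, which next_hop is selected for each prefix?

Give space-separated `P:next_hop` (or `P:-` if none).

Answer: P0:- P1:NH2 P2:-

Derivation:
Op 1: best P0=NH1 P1=- P2=-
Op 2: best P0=- P1=- P2=-
Op 3: best P0=- P1=NH3 P2=-
Op 4: best P0=- P1=- P2=-
Op 5: best P0=- P1=NH0 P2=-
Op 6: best P0=- P1=NH0 P2=-
Op 7: best P0=- P1=NH0 P2=NH1
Op 8: best P0=- P1=- P2=NH1
Op 9: best P0=- P1=- P2=-
Op 10: best P0=- P1=NH2 P2=-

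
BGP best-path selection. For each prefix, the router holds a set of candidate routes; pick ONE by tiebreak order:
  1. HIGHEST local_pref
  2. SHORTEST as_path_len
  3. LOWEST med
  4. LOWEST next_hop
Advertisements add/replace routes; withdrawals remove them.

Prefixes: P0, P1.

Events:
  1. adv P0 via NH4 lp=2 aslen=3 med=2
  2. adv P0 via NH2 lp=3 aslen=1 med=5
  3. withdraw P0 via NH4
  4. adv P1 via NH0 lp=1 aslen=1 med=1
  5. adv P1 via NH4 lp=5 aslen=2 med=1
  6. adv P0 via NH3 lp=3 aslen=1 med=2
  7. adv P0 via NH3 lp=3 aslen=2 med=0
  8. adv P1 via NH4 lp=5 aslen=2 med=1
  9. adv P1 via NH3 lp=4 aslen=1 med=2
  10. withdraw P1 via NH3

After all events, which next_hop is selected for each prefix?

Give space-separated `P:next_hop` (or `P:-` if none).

Answer: P0:NH2 P1:NH4

Derivation:
Op 1: best P0=NH4 P1=-
Op 2: best P0=NH2 P1=-
Op 3: best P0=NH2 P1=-
Op 4: best P0=NH2 P1=NH0
Op 5: best P0=NH2 P1=NH4
Op 6: best P0=NH3 P1=NH4
Op 7: best P0=NH2 P1=NH4
Op 8: best P0=NH2 P1=NH4
Op 9: best P0=NH2 P1=NH4
Op 10: best P0=NH2 P1=NH4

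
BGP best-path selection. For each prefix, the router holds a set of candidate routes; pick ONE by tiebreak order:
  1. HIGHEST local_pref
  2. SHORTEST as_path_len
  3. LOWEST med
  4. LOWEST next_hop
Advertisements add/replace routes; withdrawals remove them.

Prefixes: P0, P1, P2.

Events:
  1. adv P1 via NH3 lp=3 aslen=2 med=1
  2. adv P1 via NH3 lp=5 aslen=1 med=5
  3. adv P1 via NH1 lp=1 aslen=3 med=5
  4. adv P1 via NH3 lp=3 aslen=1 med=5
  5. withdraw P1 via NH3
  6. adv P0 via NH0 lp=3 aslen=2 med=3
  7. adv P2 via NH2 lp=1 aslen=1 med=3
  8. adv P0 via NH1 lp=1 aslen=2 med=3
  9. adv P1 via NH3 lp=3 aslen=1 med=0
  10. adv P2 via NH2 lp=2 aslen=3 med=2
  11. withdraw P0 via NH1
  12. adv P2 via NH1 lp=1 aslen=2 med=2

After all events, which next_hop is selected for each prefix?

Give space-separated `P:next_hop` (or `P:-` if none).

Answer: P0:NH0 P1:NH3 P2:NH2

Derivation:
Op 1: best P0=- P1=NH3 P2=-
Op 2: best P0=- P1=NH3 P2=-
Op 3: best P0=- P1=NH3 P2=-
Op 4: best P0=- P1=NH3 P2=-
Op 5: best P0=- P1=NH1 P2=-
Op 6: best P0=NH0 P1=NH1 P2=-
Op 7: best P0=NH0 P1=NH1 P2=NH2
Op 8: best P0=NH0 P1=NH1 P2=NH2
Op 9: best P0=NH0 P1=NH3 P2=NH2
Op 10: best P0=NH0 P1=NH3 P2=NH2
Op 11: best P0=NH0 P1=NH3 P2=NH2
Op 12: best P0=NH0 P1=NH3 P2=NH2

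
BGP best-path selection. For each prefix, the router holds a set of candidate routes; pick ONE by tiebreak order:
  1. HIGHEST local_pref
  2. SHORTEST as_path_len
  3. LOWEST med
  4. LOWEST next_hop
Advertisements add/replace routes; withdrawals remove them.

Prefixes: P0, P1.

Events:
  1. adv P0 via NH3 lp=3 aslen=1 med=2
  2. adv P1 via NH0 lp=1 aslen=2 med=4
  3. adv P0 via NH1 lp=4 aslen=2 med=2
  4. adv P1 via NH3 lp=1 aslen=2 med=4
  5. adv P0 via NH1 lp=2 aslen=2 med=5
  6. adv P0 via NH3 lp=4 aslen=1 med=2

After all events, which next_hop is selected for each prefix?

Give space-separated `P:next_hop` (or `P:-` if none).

Op 1: best P0=NH3 P1=-
Op 2: best P0=NH3 P1=NH0
Op 3: best P0=NH1 P1=NH0
Op 4: best P0=NH1 P1=NH0
Op 5: best P0=NH3 P1=NH0
Op 6: best P0=NH3 P1=NH0

Answer: P0:NH3 P1:NH0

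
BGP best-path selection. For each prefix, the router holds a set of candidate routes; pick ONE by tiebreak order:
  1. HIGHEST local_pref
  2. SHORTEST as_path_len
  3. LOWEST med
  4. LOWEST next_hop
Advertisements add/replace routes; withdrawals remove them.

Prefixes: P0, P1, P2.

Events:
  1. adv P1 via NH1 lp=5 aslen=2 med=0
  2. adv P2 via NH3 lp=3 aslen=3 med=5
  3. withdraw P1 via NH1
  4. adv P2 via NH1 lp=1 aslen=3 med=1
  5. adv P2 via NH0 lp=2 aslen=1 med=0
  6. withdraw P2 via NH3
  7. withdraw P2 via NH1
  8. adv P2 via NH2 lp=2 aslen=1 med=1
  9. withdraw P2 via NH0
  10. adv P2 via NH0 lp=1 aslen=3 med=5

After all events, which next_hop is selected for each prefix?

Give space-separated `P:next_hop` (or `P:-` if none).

Op 1: best P0=- P1=NH1 P2=-
Op 2: best P0=- P1=NH1 P2=NH3
Op 3: best P0=- P1=- P2=NH3
Op 4: best P0=- P1=- P2=NH3
Op 5: best P0=- P1=- P2=NH3
Op 6: best P0=- P1=- P2=NH0
Op 7: best P0=- P1=- P2=NH0
Op 8: best P0=- P1=- P2=NH0
Op 9: best P0=- P1=- P2=NH2
Op 10: best P0=- P1=- P2=NH2

Answer: P0:- P1:- P2:NH2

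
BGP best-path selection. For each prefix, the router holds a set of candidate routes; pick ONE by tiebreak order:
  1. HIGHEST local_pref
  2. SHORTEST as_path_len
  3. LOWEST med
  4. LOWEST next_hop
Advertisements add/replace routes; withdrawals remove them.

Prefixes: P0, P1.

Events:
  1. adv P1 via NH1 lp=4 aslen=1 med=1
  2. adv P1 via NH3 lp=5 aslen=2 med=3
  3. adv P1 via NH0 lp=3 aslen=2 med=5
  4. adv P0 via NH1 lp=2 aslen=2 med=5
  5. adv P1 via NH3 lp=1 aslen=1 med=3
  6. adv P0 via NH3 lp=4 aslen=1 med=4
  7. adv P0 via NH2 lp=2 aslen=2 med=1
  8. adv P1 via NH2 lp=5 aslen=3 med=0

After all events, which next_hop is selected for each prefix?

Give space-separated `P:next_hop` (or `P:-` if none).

Answer: P0:NH3 P1:NH2

Derivation:
Op 1: best P0=- P1=NH1
Op 2: best P0=- P1=NH3
Op 3: best P0=- P1=NH3
Op 4: best P0=NH1 P1=NH3
Op 5: best P0=NH1 P1=NH1
Op 6: best P0=NH3 P1=NH1
Op 7: best P0=NH3 P1=NH1
Op 8: best P0=NH3 P1=NH2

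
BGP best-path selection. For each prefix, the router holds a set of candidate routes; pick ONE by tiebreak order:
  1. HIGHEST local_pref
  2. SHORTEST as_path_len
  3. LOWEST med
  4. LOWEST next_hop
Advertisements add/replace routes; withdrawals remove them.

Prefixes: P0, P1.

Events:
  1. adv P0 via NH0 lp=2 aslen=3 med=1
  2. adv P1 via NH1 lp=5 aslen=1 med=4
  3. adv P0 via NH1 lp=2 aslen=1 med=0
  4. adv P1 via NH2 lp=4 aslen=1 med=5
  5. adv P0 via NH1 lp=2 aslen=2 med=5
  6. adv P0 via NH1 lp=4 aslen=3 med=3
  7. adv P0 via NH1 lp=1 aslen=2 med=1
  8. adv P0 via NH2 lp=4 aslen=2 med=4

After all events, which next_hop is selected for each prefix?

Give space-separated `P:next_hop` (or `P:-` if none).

Op 1: best P0=NH0 P1=-
Op 2: best P0=NH0 P1=NH1
Op 3: best P0=NH1 P1=NH1
Op 4: best P0=NH1 P1=NH1
Op 5: best P0=NH1 P1=NH1
Op 6: best P0=NH1 P1=NH1
Op 7: best P0=NH0 P1=NH1
Op 8: best P0=NH2 P1=NH1

Answer: P0:NH2 P1:NH1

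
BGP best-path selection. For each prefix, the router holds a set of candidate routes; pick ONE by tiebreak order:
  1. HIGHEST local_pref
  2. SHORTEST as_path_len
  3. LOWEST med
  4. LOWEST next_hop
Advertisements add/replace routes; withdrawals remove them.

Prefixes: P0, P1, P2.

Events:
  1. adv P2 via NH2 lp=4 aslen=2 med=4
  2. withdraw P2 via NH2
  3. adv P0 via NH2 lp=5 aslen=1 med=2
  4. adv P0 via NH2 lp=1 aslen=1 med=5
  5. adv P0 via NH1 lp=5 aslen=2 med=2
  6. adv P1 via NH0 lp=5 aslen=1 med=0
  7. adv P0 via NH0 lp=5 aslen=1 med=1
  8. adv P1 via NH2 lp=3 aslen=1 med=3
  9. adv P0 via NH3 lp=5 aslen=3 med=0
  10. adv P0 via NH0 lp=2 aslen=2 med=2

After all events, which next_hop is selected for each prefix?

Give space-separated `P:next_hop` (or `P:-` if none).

Answer: P0:NH1 P1:NH0 P2:-

Derivation:
Op 1: best P0=- P1=- P2=NH2
Op 2: best P0=- P1=- P2=-
Op 3: best P0=NH2 P1=- P2=-
Op 4: best P0=NH2 P1=- P2=-
Op 5: best P0=NH1 P1=- P2=-
Op 6: best P0=NH1 P1=NH0 P2=-
Op 7: best P0=NH0 P1=NH0 P2=-
Op 8: best P0=NH0 P1=NH0 P2=-
Op 9: best P0=NH0 P1=NH0 P2=-
Op 10: best P0=NH1 P1=NH0 P2=-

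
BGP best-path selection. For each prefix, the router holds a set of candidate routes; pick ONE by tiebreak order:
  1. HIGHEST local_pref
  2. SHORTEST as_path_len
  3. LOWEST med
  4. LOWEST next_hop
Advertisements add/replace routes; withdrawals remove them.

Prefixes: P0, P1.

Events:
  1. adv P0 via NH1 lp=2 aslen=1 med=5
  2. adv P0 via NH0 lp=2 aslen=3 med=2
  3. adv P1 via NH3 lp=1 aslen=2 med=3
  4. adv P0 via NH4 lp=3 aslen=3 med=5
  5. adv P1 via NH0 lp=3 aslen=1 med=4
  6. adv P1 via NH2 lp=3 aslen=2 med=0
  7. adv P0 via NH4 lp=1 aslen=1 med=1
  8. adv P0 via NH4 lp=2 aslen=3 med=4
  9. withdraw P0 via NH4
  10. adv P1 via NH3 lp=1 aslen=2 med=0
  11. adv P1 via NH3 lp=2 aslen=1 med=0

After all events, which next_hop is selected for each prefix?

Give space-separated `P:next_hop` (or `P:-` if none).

Answer: P0:NH1 P1:NH0

Derivation:
Op 1: best P0=NH1 P1=-
Op 2: best P0=NH1 P1=-
Op 3: best P0=NH1 P1=NH3
Op 4: best P0=NH4 P1=NH3
Op 5: best P0=NH4 P1=NH0
Op 6: best P0=NH4 P1=NH0
Op 7: best P0=NH1 P1=NH0
Op 8: best P0=NH1 P1=NH0
Op 9: best P0=NH1 P1=NH0
Op 10: best P0=NH1 P1=NH0
Op 11: best P0=NH1 P1=NH0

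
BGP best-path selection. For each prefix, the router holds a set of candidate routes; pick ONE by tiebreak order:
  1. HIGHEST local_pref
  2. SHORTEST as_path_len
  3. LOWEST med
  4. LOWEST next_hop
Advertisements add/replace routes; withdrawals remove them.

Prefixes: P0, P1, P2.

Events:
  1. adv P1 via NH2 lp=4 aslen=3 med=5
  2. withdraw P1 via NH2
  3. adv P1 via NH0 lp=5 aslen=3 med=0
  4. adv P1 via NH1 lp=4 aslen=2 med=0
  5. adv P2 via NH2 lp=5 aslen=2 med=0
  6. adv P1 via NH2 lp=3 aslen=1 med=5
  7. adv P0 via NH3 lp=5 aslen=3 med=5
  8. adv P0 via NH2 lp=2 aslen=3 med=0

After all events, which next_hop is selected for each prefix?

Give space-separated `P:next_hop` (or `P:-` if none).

Answer: P0:NH3 P1:NH0 P2:NH2

Derivation:
Op 1: best P0=- P1=NH2 P2=-
Op 2: best P0=- P1=- P2=-
Op 3: best P0=- P1=NH0 P2=-
Op 4: best P0=- P1=NH0 P2=-
Op 5: best P0=- P1=NH0 P2=NH2
Op 6: best P0=- P1=NH0 P2=NH2
Op 7: best P0=NH3 P1=NH0 P2=NH2
Op 8: best P0=NH3 P1=NH0 P2=NH2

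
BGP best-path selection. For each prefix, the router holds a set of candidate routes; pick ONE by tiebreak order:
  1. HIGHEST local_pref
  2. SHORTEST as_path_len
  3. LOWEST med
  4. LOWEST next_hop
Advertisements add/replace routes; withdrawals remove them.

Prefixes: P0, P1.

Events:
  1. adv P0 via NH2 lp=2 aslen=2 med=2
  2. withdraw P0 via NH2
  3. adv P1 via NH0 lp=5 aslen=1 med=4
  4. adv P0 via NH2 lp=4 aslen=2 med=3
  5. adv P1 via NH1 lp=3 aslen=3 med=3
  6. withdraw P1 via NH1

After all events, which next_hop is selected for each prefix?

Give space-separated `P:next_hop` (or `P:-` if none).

Op 1: best P0=NH2 P1=-
Op 2: best P0=- P1=-
Op 3: best P0=- P1=NH0
Op 4: best P0=NH2 P1=NH0
Op 5: best P0=NH2 P1=NH0
Op 6: best P0=NH2 P1=NH0

Answer: P0:NH2 P1:NH0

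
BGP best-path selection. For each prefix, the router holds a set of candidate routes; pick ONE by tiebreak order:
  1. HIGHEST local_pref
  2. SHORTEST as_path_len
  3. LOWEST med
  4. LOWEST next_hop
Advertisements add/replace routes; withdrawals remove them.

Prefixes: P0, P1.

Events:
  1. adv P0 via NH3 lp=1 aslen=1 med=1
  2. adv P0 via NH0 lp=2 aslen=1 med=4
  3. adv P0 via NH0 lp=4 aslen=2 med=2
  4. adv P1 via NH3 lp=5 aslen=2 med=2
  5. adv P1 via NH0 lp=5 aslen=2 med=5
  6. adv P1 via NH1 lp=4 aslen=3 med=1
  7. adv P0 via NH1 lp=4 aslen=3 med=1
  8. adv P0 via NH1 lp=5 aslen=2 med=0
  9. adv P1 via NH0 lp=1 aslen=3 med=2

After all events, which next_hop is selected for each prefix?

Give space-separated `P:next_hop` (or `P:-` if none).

Answer: P0:NH1 P1:NH3

Derivation:
Op 1: best P0=NH3 P1=-
Op 2: best P0=NH0 P1=-
Op 3: best P0=NH0 P1=-
Op 4: best P0=NH0 P1=NH3
Op 5: best P0=NH0 P1=NH3
Op 6: best P0=NH0 P1=NH3
Op 7: best P0=NH0 P1=NH3
Op 8: best P0=NH1 P1=NH3
Op 9: best P0=NH1 P1=NH3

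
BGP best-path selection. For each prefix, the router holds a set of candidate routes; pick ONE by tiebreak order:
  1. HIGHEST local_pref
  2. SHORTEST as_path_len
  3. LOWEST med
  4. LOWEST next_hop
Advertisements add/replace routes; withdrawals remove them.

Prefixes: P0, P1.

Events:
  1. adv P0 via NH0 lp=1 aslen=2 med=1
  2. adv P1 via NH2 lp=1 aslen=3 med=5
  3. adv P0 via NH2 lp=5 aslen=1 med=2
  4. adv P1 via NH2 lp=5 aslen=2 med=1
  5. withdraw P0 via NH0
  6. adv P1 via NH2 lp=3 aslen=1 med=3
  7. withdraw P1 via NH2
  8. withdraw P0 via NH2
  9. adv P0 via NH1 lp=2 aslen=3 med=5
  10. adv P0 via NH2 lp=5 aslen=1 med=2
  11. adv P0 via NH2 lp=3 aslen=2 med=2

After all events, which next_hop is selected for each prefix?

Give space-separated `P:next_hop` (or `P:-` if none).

Op 1: best P0=NH0 P1=-
Op 2: best P0=NH0 P1=NH2
Op 3: best P0=NH2 P1=NH2
Op 4: best P0=NH2 P1=NH2
Op 5: best P0=NH2 P1=NH2
Op 6: best P0=NH2 P1=NH2
Op 7: best P0=NH2 P1=-
Op 8: best P0=- P1=-
Op 9: best P0=NH1 P1=-
Op 10: best P0=NH2 P1=-
Op 11: best P0=NH2 P1=-

Answer: P0:NH2 P1:-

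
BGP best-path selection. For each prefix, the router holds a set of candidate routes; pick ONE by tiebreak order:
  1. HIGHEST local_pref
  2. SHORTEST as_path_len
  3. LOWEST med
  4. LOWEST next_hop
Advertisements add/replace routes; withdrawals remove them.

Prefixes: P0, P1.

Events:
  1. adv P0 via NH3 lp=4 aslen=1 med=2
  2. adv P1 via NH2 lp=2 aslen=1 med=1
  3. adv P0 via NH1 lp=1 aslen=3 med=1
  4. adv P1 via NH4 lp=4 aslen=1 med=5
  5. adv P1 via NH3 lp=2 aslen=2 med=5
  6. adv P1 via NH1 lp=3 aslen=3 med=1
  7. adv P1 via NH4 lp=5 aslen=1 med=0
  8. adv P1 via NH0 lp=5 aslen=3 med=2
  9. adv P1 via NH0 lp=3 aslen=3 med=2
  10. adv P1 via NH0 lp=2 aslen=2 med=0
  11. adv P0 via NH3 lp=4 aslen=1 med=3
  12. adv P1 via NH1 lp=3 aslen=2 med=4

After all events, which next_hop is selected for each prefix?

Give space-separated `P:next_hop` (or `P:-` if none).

Op 1: best P0=NH3 P1=-
Op 2: best P0=NH3 P1=NH2
Op 3: best P0=NH3 P1=NH2
Op 4: best P0=NH3 P1=NH4
Op 5: best P0=NH3 P1=NH4
Op 6: best P0=NH3 P1=NH4
Op 7: best P0=NH3 P1=NH4
Op 8: best P0=NH3 P1=NH4
Op 9: best P0=NH3 P1=NH4
Op 10: best P0=NH3 P1=NH4
Op 11: best P0=NH3 P1=NH4
Op 12: best P0=NH3 P1=NH4

Answer: P0:NH3 P1:NH4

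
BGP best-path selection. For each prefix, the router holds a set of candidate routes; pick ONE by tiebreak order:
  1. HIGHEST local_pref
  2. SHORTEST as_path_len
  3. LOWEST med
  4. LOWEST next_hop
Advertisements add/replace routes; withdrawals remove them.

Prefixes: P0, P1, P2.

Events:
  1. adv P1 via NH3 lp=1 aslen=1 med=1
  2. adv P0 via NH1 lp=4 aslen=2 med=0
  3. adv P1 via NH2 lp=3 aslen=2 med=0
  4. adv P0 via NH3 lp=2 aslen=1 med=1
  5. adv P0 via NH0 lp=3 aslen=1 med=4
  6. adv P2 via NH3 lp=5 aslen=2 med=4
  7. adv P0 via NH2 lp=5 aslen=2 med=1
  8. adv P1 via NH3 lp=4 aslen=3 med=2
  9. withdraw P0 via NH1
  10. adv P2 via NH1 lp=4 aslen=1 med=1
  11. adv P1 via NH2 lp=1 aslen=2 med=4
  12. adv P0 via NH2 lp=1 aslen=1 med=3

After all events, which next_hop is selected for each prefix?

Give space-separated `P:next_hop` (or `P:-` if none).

Answer: P0:NH0 P1:NH3 P2:NH3

Derivation:
Op 1: best P0=- P1=NH3 P2=-
Op 2: best P0=NH1 P1=NH3 P2=-
Op 3: best P0=NH1 P1=NH2 P2=-
Op 4: best P0=NH1 P1=NH2 P2=-
Op 5: best P0=NH1 P1=NH2 P2=-
Op 6: best P0=NH1 P1=NH2 P2=NH3
Op 7: best P0=NH2 P1=NH2 P2=NH3
Op 8: best P0=NH2 P1=NH3 P2=NH3
Op 9: best P0=NH2 P1=NH3 P2=NH3
Op 10: best P0=NH2 P1=NH3 P2=NH3
Op 11: best P0=NH2 P1=NH3 P2=NH3
Op 12: best P0=NH0 P1=NH3 P2=NH3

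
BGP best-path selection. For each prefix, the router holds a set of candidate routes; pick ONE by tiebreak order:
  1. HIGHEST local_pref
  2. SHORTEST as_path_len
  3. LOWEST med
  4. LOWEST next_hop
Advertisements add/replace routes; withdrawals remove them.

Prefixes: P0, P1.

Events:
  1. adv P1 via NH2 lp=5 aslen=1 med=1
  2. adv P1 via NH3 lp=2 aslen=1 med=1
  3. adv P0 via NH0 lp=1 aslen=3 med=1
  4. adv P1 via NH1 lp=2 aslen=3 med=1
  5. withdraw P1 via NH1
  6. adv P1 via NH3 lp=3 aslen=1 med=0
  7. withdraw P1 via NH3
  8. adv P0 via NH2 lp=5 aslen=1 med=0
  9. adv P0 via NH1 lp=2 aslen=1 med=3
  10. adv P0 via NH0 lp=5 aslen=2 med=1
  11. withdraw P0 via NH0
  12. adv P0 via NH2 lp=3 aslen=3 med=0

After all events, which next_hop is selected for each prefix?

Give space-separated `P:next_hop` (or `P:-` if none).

Op 1: best P0=- P1=NH2
Op 2: best P0=- P1=NH2
Op 3: best P0=NH0 P1=NH2
Op 4: best P0=NH0 P1=NH2
Op 5: best P0=NH0 P1=NH2
Op 6: best P0=NH0 P1=NH2
Op 7: best P0=NH0 P1=NH2
Op 8: best P0=NH2 P1=NH2
Op 9: best P0=NH2 P1=NH2
Op 10: best P0=NH2 P1=NH2
Op 11: best P0=NH2 P1=NH2
Op 12: best P0=NH2 P1=NH2

Answer: P0:NH2 P1:NH2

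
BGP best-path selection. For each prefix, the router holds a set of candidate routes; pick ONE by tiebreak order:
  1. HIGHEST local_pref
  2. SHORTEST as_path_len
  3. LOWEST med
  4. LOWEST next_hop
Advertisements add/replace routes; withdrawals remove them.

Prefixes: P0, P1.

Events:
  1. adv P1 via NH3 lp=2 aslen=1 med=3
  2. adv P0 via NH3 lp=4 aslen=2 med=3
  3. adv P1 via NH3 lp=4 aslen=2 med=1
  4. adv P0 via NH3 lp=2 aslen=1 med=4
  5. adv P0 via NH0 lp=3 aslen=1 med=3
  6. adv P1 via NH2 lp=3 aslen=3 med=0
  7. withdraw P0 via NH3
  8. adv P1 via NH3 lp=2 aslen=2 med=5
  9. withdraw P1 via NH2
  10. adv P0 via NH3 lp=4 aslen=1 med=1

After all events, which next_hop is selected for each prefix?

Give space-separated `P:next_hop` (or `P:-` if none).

Op 1: best P0=- P1=NH3
Op 2: best P0=NH3 P1=NH3
Op 3: best P0=NH3 P1=NH3
Op 4: best P0=NH3 P1=NH3
Op 5: best P0=NH0 P1=NH3
Op 6: best P0=NH0 P1=NH3
Op 7: best P0=NH0 P1=NH3
Op 8: best P0=NH0 P1=NH2
Op 9: best P0=NH0 P1=NH3
Op 10: best P0=NH3 P1=NH3

Answer: P0:NH3 P1:NH3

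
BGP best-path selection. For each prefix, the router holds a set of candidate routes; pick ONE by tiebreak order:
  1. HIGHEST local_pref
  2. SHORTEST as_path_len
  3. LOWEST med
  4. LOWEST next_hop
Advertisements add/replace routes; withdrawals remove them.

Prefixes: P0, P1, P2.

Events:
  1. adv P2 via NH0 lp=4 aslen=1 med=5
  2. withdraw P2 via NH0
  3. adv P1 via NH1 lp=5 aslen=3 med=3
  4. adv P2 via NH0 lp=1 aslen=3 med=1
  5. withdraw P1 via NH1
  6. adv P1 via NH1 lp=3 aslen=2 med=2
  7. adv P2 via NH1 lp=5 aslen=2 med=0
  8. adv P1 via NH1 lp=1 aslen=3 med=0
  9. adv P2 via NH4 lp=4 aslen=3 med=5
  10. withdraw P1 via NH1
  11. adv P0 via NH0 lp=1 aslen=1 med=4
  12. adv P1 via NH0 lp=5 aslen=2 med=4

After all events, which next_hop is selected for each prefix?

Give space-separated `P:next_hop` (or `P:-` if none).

Op 1: best P0=- P1=- P2=NH0
Op 2: best P0=- P1=- P2=-
Op 3: best P0=- P1=NH1 P2=-
Op 4: best P0=- P1=NH1 P2=NH0
Op 5: best P0=- P1=- P2=NH0
Op 6: best P0=- P1=NH1 P2=NH0
Op 7: best P0=- P1=NH1 P2=NH1
Op 8: best P0=- P1=NH1 P2=NH1
Op 9: best P0=- P1=NH1 P2=NH1
Op 10: best P0=- P1=- P2=NH1
Op 11: best P0=NH0 P1=- P2=NH1
Op 12: best P0=NH0 P1=NH0 P2=NH1

Answer: P0:NH0 P1:NH0 P2:NH1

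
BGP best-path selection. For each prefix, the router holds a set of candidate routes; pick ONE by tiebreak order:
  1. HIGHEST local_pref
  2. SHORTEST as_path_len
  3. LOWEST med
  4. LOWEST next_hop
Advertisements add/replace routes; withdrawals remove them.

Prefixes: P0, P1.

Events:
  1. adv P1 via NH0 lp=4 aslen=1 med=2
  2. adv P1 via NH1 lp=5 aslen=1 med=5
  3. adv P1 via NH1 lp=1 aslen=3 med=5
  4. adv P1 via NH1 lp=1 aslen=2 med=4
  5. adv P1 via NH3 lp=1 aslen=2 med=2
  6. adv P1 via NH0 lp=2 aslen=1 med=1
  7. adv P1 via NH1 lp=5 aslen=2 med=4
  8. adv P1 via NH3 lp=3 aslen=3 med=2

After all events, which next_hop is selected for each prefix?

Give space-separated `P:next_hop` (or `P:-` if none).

Op 1: best P0=- P1=NH0
Op 2: best P0=- P1=NH1
Op 3: best P0=- P1=NH0
Op 4: best P0=- P1=NH0
Op 5: best P0=- P1=NH0
Op 6: best P0=- P1=NH0
Op 7: best P0=- P1=NH1
Op 8: best P0=- P1=NH1

Answer: P0:- P1:NH1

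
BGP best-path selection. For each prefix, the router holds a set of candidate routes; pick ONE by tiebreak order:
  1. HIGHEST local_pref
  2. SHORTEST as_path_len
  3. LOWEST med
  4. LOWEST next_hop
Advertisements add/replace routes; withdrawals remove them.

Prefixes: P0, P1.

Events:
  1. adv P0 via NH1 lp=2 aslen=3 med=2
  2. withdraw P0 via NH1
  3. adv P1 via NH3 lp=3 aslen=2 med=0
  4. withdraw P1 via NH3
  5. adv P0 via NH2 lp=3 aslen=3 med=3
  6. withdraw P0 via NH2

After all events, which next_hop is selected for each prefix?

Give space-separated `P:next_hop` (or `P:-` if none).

Answer: P0:- P1:-

Derivation:
Op 1: best P0=NH1 P1=-
Op 2: best P0=- P1=-
Op 3: best P0=- P1=NH3
Op 4: best P0=- P1=-
Op 5: best P0=NH2 P1=-
Op 6: best P0=- P1=-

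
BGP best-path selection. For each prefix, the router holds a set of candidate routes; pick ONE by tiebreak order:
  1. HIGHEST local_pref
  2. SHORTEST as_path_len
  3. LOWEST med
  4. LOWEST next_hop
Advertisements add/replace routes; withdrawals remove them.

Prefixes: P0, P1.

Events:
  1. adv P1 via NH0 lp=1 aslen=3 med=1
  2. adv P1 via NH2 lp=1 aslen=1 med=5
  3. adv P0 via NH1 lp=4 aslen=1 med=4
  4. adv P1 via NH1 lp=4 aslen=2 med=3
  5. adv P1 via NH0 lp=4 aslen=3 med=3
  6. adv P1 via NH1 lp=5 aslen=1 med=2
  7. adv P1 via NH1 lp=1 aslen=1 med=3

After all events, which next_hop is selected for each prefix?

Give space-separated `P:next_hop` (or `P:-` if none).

Op 1: best P0=- P1=NH0
Op 2: best P0=- P1=NH2
Op 3: best P0=NH1 P1=NH2
Op 4: best P0=NH1 P1=NH1
Op 5: best P0=NH1 P1=NH1
Op 6: best P0=NH1 P1=NH1
Op 7: best P0=NH1 P1=NH0

Answer: P0:NH1 P1:NH0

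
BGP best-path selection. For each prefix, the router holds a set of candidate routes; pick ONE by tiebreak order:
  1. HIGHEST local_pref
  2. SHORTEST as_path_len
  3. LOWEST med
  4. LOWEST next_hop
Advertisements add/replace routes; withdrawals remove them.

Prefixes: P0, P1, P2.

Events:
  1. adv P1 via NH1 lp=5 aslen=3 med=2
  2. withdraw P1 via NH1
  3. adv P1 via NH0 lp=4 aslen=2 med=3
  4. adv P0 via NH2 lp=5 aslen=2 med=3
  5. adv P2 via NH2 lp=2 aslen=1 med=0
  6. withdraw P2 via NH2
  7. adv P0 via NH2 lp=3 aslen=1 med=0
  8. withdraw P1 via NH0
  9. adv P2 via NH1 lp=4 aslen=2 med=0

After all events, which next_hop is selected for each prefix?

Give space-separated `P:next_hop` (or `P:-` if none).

Answer: P0:NH2 P1:- P2:NH1

Derivation:
Op 1: best P0=- P1=NH1 P2=-
Op 2: best P0=- P1=- P2=-
Op 3: best P0=- P1=NH0 P2=-
Op 4: best P0=NH2 P1=NH0 P2=-
Op 5: best P0=NH2 P1=NH0 P2=NH2
Op 6: best P0=NH2 P1=NH0 P2=-
Op 7: best P0=NH2 P1=NH0 P2=-
Op 8: best P0=NH2 P1=- P2=-
Op 9: best P0=NH2 P1=- P2=NH1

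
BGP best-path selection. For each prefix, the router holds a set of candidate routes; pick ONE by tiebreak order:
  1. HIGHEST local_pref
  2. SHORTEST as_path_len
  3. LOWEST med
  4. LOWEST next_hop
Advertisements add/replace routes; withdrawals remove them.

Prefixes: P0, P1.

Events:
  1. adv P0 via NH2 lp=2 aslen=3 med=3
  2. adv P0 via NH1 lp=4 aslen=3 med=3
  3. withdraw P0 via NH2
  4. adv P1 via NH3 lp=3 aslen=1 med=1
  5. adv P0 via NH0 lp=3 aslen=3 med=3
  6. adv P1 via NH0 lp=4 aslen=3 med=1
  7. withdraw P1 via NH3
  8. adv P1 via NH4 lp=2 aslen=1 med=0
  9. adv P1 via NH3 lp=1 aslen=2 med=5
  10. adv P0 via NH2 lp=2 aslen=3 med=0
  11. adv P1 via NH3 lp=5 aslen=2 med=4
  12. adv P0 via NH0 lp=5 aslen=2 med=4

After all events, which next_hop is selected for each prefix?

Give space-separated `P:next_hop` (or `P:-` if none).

Op 1: best P0=NH2 P1=-
Op 2: best P0=NH1 P1=-
Op 3: best P0=NH1 P1=-
Op 4: best P0=NH1 P1=NH3
Op 5: best P0=NH1 P1=NH3
Op 6: best P0=NH1 P1=NH0
Op 7: best P0=NH1 P1=NH0
Op 8: best P0=NH1 P1=NH0
Op 9: best P0=NH1 P1=NH0
Op 10: best P0=NH1 P1=NH0
Op 11: best P0=NH1 P1=NH3
Op 12: best P0=NH0 P1=NH3

Answer: P0:NH0 P1:NH3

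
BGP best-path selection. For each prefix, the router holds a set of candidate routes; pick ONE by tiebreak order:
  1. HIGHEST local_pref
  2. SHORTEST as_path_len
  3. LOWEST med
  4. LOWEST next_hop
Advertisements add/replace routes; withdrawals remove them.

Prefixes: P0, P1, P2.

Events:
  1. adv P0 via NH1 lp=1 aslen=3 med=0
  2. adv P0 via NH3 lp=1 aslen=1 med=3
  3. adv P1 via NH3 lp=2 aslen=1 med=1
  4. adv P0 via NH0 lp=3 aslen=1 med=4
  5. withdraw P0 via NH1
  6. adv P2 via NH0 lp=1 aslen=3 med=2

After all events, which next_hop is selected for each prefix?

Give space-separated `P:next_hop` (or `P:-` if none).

Answer: P0:NH0 P1:NH3 P2:NH0

Derivation:
Op 1: best P0=NH1 P1=- P2=-
Op 2: best P0=NH3 P1=- P2=-
Op 3: best P0=NH3 P1=NH3 P2=-
Op 4: best P0=NH0 P1=NH3 P2=-
Op 5: best P0=NH0 P1=NH3 P2=-
Op 6: best P0=NH0 P1=NH3 P2=NH0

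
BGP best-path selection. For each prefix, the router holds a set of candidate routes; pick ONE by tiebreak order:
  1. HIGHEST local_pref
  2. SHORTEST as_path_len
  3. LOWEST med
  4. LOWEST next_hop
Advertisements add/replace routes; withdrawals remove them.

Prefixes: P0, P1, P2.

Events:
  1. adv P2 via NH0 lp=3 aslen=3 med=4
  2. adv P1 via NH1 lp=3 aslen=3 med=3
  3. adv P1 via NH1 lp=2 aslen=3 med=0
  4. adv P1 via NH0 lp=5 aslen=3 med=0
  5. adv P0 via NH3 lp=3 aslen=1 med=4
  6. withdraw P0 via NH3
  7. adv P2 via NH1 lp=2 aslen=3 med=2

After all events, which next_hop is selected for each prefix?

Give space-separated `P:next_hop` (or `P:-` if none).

Answer: P0:- P1:NH0 P2:NH0

Derivation:
Op 1: best P0=- P1=- P2=NH0
Op 2: best P0=- P1=NH1 P2=NH0
Op 3: best P0=- P1=NH1 P2=NH0
Op 4: best P0=- P1=NH0 P2=NH0
Op 5: best P0=NH3 P1=NH0 P2=NH0
Op 6: best P0=- P1=NH0 P2=NH0
Op 7: best P0=- P1=NH0 P2=NH0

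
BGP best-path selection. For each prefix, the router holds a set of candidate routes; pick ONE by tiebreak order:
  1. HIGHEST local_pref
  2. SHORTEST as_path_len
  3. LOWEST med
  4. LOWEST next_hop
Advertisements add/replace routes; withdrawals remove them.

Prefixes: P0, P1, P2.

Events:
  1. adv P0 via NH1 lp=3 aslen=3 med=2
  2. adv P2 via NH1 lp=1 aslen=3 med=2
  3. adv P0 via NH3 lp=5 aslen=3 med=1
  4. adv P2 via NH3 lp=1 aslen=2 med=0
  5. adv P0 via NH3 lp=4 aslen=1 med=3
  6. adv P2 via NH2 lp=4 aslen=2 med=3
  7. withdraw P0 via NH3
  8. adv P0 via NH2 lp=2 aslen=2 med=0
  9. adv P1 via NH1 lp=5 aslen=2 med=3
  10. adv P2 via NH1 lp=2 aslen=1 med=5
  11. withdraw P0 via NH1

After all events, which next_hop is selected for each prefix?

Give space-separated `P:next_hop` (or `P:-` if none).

Op 1: best P0=NH1 P1=- P2=-
Op 2: best P0=NH1 P1=- P2=NH1
Op 3: best P0=NH3 P1=- P2=NH1
Op 4: best P0=NH3 P1=- P2=NH3
Op 5: best P0=NH3 P1=- P2=NH3
Op 6: best P0=NH3 P1=- P2=NH2
Op 7: best P0=NH1 P1=- P2=NH2
Op 8: best P0=NH1 P1=- P2=NH2
Op 9: best P0=NH1 P1=NH1 P2=NH2
Op 10: best P0=NH1 P1=NH1 P2=NH2
Op 11: best P0=NH2 P1=NH1 P2=NH2

Answer: P0:NH2 P1:NH1 P2:NH2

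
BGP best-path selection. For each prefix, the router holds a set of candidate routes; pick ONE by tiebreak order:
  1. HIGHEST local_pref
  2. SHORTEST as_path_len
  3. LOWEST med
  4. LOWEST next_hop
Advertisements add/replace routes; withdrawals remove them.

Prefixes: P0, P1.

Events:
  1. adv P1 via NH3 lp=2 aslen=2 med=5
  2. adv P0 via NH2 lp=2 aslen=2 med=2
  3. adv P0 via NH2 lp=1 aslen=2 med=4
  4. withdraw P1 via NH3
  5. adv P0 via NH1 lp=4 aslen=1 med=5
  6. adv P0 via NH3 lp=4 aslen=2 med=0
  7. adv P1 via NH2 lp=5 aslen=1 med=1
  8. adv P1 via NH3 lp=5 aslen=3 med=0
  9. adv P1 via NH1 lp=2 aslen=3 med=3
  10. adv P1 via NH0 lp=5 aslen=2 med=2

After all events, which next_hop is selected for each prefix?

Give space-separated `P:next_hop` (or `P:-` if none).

Op 1: best P0=- P1=NH3
Op 2: best P0=NH2 P1=NH3
Op 3: best P0=NH2 P1=NH3
Op 4: best P0=NH2 P1=-
Op 5: best P0=NH1 P1=-
Op 6: best P0=NH1 P1=-
Op 7: best P0=NH1 P1=NH2
Op 8: best P0=NH1 P1=NH2
Op 9: best P0=NH1 P1=NH2
Op 10: best P0=NH1 P1=NH2

Answer: P0:NH1 P1:NH2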